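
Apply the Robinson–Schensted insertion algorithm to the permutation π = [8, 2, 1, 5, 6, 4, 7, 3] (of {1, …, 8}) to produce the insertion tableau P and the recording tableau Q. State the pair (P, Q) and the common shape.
P = [1, 3, 6, 7] / [2, 4] / [5] / [8];  Q = [1, 4, 5, 7] / [2, 6] / [3] / [8];  common shape = (4, 2, 1, 1)

Row-insert the values π_1, π_2, … into P one at a time, bumping the leftmost entry strictly greater than the inserted value down to the next row. The recording tableau Q records, in position (i, j), the step at which that cell was added to P.
  Insert 8 (step 1): P = [8];  Q = [1]
  Insert 2 (step 2): P = [2] / [8];  Q = [1] / [2]
  Insert 1 (step 3): P = [1] / [2] / [8];  Q = [1] / [2] / [3]
  Insert 5 (step 4): P = [1, 5] / [2] / [8];  Q = [1, 4] / [2] / [3]
  Insert 6 (step 5): P = [1, 5, 6] / [2] / [8];  Q = [1, 4, 5] / [2] / [3]
  Insert 4 (step 6): P = [1, 4, 6] / [2, 5] / [8];  Q = [1, 4, 5] / [2, 6] / [3]
  Insert 7 (step 7): P = [1, 4, 6, 7] / [2, 5] / [8];  Q = [1, 4, 5, 7] / [2, 6] / [3]
  Insert 3 (step 8): P = [1, 3, 6, 7] / [2, 4] / [5] / [8];  Q = [1, 4, 5, 7] / [2, 6] / [3] / [8]
Final shape: (4, 2, 1, 1).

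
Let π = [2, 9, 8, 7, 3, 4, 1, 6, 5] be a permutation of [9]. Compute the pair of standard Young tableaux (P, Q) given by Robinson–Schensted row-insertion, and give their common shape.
P = [1, 3, 4, 5] / [2, 6] / [7] / [8] / [9];  Q = [1, 2, 6, 8] / [3, 9] / [4] / [5] / [7];  common shape = (4, 2, 1, 1, 1)

Row-insert the values π_1, π_2, … into P one at a time, bumping the leftmost entry strictly greater than the inserted value down to the next row. The recording tableau Q records, in position (i, j), the step at which that cell was added to P.
  Insert 2 (step 1): P = [2];  Q = [1]
  Insert 9 (step 2): P = [2, 9];  Q = [1, 2]
  Insert 8 (step 3): P = [2, 8] / [9];  Q = [1, 2] / [3]
  Insert 7 (step 4): P = [2, 7] / [8] / [9];  Q = [1, 2] / [3] / [4]
  Insert 3 (step 5): P = [2, 3] / [7] / [8] / [9];  Q = [1, 2] / [3] / [4] / [5]
  Insert 4 (step 6): P = [2, 3, 4] / [7] / [8] / [9];  Q = [1, 2, 6] / [3] / [4] / [5]
  Insert 1 (step 7): P = [1, 3, 4] / [2] / [7] / [8] / [9];  Q = [1, 2, 6] / [3] / [4] / [5] / [7]
  Insert 6 (step 8): P = [1, 3, 4, 6] / [2] / [7] / [8] / [9];  Q = [1, 2, 6, 8] / [3] / [4] / [5] / [7]
  Insert 5 (step 9): P = [1, 3, 4, 5] / [2, 6] / [7] / [8] / [9];  Q = [1, 2, 6, 8] / [3, 9] / [4] / [5] / [7]
Final shape: (4, 2, 1, 1, 1).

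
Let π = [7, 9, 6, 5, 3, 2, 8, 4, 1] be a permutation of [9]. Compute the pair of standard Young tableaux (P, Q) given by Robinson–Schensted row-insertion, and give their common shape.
P = [1, 4] / [2, 8] / [3, 9] / [5] / [6] / [7];  Q = [1, 2] / [3, 7] / [4, 8] / [5] / [6] / [9];  common shape = (2, 2, 2, 1, 1, 1)

Row-insert the values π_1, π_2, … into P one at a time, bumping the leftmost entry strictly greater than the inserted value down to the next row. The recording tableau Q records, in position (i, j), the step at which that cell was added to P.
  Insert 7 (step 1): P = [7];  Q = [1]
  Insert 9 (step 2): P = [7, 9];  Q = [1, 2]
  Insert 6 (step 3): P = [6, 9] / [7];  Q = [1, 2] / [3]
  Insert 5 (step 4): P = [5, 9] / [6] / [7];  Q = [1, 2] / [3] / [4]
  Insert 3 (step 5): P = [3, 9] / [5] / [6] / [7];  Q = [1, 2] / [3] / [4] / [5]
  Insert 2 (step 6): P = [2, 9] / [3] / [5] / [6] / [7];  Q = [1, 2] / [3] / [4] / [5] / [6]
  Insert 8 (step 7): P = [2, 8] / [3, 9] / [5] / [6] / [7];  Q = [1, 2] / [3, 7] / [4] / [5] / [6]
  Insert 4 (step 8): P = [2, 4] / [3, 8] / [5, 9] / [6] / [7];  Q = [1, 2] / [3, 7] / [4, 8] / [5] / [6]
  Insert 1 (step 9): P = [1, 4] / [2, 8] / [3, 9] / [5] / [6] / [7];  Q = [1, 2] / [3, 7] / [4, 8] / [5] / [6] / [9]
Final shape: (2, 2, 2, 1, 1, 1).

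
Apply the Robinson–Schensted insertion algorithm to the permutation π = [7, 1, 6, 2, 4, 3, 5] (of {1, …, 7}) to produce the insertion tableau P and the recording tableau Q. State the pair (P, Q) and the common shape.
P = [1, 2, 3, 5] / [4] / [6] / [7];  Q = [1, 3, 5, 7] / [2] / [4] / [6];  common shape = (4, 1, 1, 1)

Row-insert the values π_1, π_2, … into P one at a time, bumping the leftmost entry strictly greater than the inserted value down to the next row. The recording tableau Q records, in position (i, j), the step at which that cell was added to P.
  Insert 7 (step 1): P = [7];  Q = [1]
  Insert 1 (step 2): P = [1] / [7];  Q = [1] / [2]
  Insert 6 (step 3): P = [1, 6] / [7];  Q = [1, 3] / [2]
  Insert 2 (step 4): P = [1, 2] / [6] / [7];  Q = [1, 3] / [2] / [4]
  Insert 4 (step 5): P = [1, 2, 4] / [6] / [7];  Q = [1, 3, 5] / [2] / [4]
  Insert 3 (step 6): P = [1, 2, 3] / [4] / [6] / [7];  Q = [1, 3, 5] / [2] / [4] / [6]
  Insert 5 (step 7): P = [1, 2, 3, 5] / [4] / [6] / [7];  Q = [1, 3, 5, 7] / [2] / [4] / [6]
Final shape: (4, 1, 1, 1).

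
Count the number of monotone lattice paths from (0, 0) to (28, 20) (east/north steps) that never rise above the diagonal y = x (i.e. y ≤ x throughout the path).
Number of paths = 5193831553416

By the reflection principle (André's argument), the number of monotone paths to (28, 20) with n ≤ m that never go above y = x is C(48, 28) − C(48, 29) = 16735679449896 − 11541847896480 = 5193831553416.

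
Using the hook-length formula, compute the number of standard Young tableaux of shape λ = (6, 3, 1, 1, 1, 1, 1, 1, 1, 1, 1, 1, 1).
# SYT of shape (6, 3, 1, 1, 1, 1, 1, 1, 1, 1, 1, 1, 1) = 671840

Hook-length formula: f^λ = n! / Π hook(c), product over all cells c of the Young diagram. For λ = (6, 3, 1, 1, 1, 1, 1, 1, 1, 1, 1, 1, 1), n = 20 boxes. Hook lengths by row (left-to-right, top-to-bottom): [18, 6, 5, 3, 2, 1]; [14, 2, 1]; [11]; [10]; [9]; [8]; [7]; [6]; [5]; [4]; [3]; [2]; [1]. Product of hooks = 3621252096000. So f^λ = 20! / 3621252096000 = 2432902008176640000 / 3621252096000 = 671840.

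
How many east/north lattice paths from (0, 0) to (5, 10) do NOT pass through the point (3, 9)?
Number of paths = 2343

Total paths from (0, 0) to (5, 10): C(15, 5) = 3003. Paths through (3, 9): (paths (0, 0) → (3, 9)) × (paths (3, 9) → (5, 10)) = C(12, 3) · C(3, 2) = 220 · 3 = 660. Avoidance count = 3003 − 660 = 2343.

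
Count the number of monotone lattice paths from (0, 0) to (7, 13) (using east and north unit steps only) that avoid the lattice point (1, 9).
Number of paths = 75420

Total paths from (0, 0) to (7, 13): C(20, 7) = 77520. Paths through (1, 9): (paths (0, 0) → (1, 9)) × (paths (1, 9) → (7, 13)) = C(10, 1) · C(10, 6) = 10 · 210 = 2100. Avoidance count = 77520 − 2100 = 75420.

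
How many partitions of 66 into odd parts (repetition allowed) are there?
p_odd(66) = 20132

Enumerate partitions using only odd parts via the recurrence o(n, m) = o(n, m−2) + o(n−m, m) over odd m, starting from the largest odd part ≤ n. This gives p_odd(66) = 20132. (Euler's theorem: equals the count of distinct-part partitions.)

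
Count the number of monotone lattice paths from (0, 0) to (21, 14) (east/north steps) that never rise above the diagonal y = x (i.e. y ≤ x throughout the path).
Number of paths = 843621600

By the reflection principle (André's argument), the number of monotone paths to (21, 14) with n ≤ m that never go above y = x is C(35, 21) − C(35, 22) = 2319959400 − 1476337800 = 843621600.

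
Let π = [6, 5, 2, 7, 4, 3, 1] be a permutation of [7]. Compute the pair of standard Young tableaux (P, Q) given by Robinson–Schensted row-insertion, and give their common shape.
P = [1, 3] / [2, 7] / [4] / [5] / [6];  Q = [1, 4] / [2, 5] / [3] / [6] / [7];  common shape = (2, 2, 1, 1, 1)

Row-insert the values π_1, π_2, … into P one at a time, bumping the leftmost entry strictly greater than the inserted value down to the next row. The recording tableau Q records, in position (i, j), the step at which that cell was added to P.
  Insert 6 (step 1): P = [6];  Q = [1]
  Insert 5 (step 2): P = [5] / [6];  Q = [1] / [2]
  Insert 2 (step 3): P = [2] / [5] / [6];  Q = [1] / [2] / [3]
  Insert 7 (step 4): P = [2, 7] / [5] / [6];  Q = [1, 4] / [2] / [3]
  Insert 4 (step 5): P = [2, 4] / [5, 7] / [6];  Q = [1, 4] / [2, 5] / [3]
  Insert 3 (step 6): P = [2, 3] / [4, 7] / [5] / [6];  Q = [1, 4] / [2, 5] / [3] / [6]
  Insert 1 (step 7): P = [1, 3] / [2, 7] / [4] / [5] / [6];  Q = [1, 4] / [2, 5] / [3] / [6] / [7]
Final shape: (2, 2, 1, 1, 1).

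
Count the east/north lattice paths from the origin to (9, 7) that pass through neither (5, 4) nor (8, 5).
Number of paths = 4681

Inclusion–exclusion. Total paths: C(16, 9) = 11440. Through P₁: C(9, 5)·C(7, 4) = 4410. Through P₂: C(13, 8)·C(3, 1) = 3861. Since P₁ is strictly southwest of P₂, a monotone path through both must visit P₁ then P₂; paths through both = C(9, 5)·C(4, 3)·C(3, 1) = 1512. Avoid both = 11440 − 4410 − 3861 + 1512 = 4681.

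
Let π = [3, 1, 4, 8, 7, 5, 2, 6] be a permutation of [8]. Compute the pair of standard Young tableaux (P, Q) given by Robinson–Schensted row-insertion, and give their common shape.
P = [1, 2, 5, 6] / [3, 4] / [7] / [8];  Q = [1, 3, 4, 8] / [2, 5] / [6] / [7];  common shape = (4, 2, 1, 1)

Row-insert the values π_1, π_2, … into P one at a time, bumping the leftmost entry strictly greater than the inserted value down to the next row. The recording tableau Q records, in position (i, j), the step at which that cell was added to P.
  Insert 3 (step 1): P = [3];  Q = [1]
  Insert 1 (step 2): P = [1] / [3];  Q = [1] / [2]
  Insert 4 (step 3): P = [1, 4] / [3];  Q = [1, 3] / [2]
  Insert 8 (step 4): P = [1, 4, 8] / [3];  Q = [1, 3, 4] / [2]
  Insert 7 (step 5): P = [1, 4, 7] / [3, 8];  Q = [1, 3, 4] / [2, 5]
  Insert 5 (step 6): P = [1, 4, 5] / [3, 7] / [8];  Q = [1, 3, 4] / [2, 5] / [6]
  Insert 2 (step 7): P = [1, 2, 5] / [3, 4] / [7] / [8];  Q = [1, 3, 4] / [2, 5] / [6] / [7]
  Insert 6 (step 8): P = [1, 2, 5, 6] / [3, 4] / [7] / [8];  Q = [1, 3, 4, 8] / [2, 5] / [6] / [7]
Final shape: (4, 2, 1, 1).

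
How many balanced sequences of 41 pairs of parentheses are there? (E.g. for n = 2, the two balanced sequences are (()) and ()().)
C_41 = 10113918591637898134020

These balanced parentheses are counted by the Catalan number C_n = (1/(n + 1)) · C(2n, n). For n = 41: C_41 = (1/42) · C(82, 41) = 424784580848791721628840/42 = 10113918591637898134020.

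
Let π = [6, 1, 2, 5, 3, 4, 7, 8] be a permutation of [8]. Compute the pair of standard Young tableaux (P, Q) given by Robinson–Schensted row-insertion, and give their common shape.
P = [1, 2, 3, 4, 7, 8] / [5] / [6];  Q = [1, 3, 4, 6, 7, 8] / [2] / [5];  common shape = (6, 1, 1)

Row-insert the values π_1, π_2, … into P one at a time, bumping the leftmost entry strictly greater than the inserted value down to the next row. The recording tableau Q records, in position (i, j), the step at which that cell was added to P.
  Insert 6 (step 1): P = [6];  Q = [1]
  Insert 1 (step 2): P = [1] / [6];  Q = [1] / [2]
  Insert 2 (step 3): P = [1, 2] / [6];  Q = [1, 3] / [2]
  Insert 5 (step 4): P = [1, 2, 5] / [6];  Q = [1, 3, 4] / [2]
  Insert 3 (step 5): P = [1, 2, 3] / [5] / [6];  Q = [1, 3, 4] / [2] / [5]
  Insert 4 (step 6): P = [1, 2, 3, 4] / [5] / [6];  Q = [1, 3, 4, 6] / [2] / [5]
  Insert 7 (step 7): P = [1, 2, 3, 4, 7] / [5] / [6];  Q = [1, 3, 4, 6, 7] / [2] / [5]
  Insert 8 (step 8): P = [1, 2, 3, 4, 7, 8] / [5] / [6];  Q = [1, 3, 4, 6, 7, 8] / [2] / [5]
Final shape: (6, 1, 1).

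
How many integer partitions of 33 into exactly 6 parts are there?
p(33, 6 parts) = 811

Partitions of n into exactly k parts are in bijection with partitions of n − k into at most k parts (subtract 1 from each part). So p(33, exactly 6) = p(27, parts ≤ 6). Computing via the recurrence p(m, j) = p(m, j−1) + p(m−j, j) gives 811.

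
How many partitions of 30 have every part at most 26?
p(30, parts ≤ 26) = 5597

Use the recurrence p(n, m) = p(n, m−1) + p(n−m, m): either the largest part is < m (count p(n, m−1)) or the largest part is exactly m (remove one copy of m, count p(n−m, m)). With p(0, ·) = 1 this gives p(30, parts ≤ 26) = 5597. (By conjugating Young diagrams, this also counts partitions of 30 into at most 26 parts.)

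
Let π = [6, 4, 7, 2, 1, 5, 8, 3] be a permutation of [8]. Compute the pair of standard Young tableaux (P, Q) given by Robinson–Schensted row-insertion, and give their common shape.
P = [1, 3, 8] / [2, 5] / [4, 7] / [6];  Q = [1, 3, 7] / [2, 6] / [4, 8] / [5];  common shape = (3, 2, 2, 1)

Row-insert the values π_1, π_2, … into P one at a time, bumping the leftmost entry strictly greater than the inserted value down to the next row. The recording tableau Q records, in position (i, j), the step at which that cell was added to P.
  Insert 6 (step 1): P = [6];  Q = [1]
  Insert 4 (step 2): P = [4] / [6];  Q = [1] / [2]
  Insert 7 (step 3): P = [4, 7] / [6];  Q = [1, 3] / [2]
  Insert 2 (step 4): P = [2, 7] / [4] / [6];  Q = [1, 3] / [2] / [4]
  Insert 1 (step 5): P = [1, 7] / [2] / [4] / [6];  Q = [1, 3] / [2] / [4] / [5]
  Insert 5 (step 6): P = [1, 5] / [2, 7] / [4] / [6];  Q = [1, 3] / [2, 6] / [4] / [5]
  Insert 8 (step 7): P = [1, 5, 8] / [2, 7] / [4] / [6];  Q = [1, 3, 7] / [2, 6] / [4] / [5]
  Insert 3 (step 8): P = [1, 3, 8] / [2, 5] / [4, 7] / [6];  Q = [1, 3, 7] / [2, 6] / [4, 8] / [5]
Final shape: (3, 2, 2, 1).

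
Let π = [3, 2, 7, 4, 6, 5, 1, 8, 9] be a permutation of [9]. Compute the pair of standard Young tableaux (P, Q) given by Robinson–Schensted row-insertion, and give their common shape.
P = [1, 4, 5, 8, 9] / [2, 6] / [3] / [7];  Q = [1, 3, 5, 8, 9] / [2, 4] / [6] / [7];  common shape = (5, 2, 1, 1)

Row-insert the values π_1, π_2, … into P one at a time, bumping the leftmost entry strictly greater than the inserted value down to the next row. The recording tableau Q records, in position (i, j), the step at which that cell was added to P.
  Insert 3 (step 1): P = [3];  Q = [1]
  Insert 2 (step 2): P = [2] / [3];  Q = [1] / [2]
  Insert 7 (step 3): P = [2, 7] / [3];  Q = [1, 3] / [2]
  Insert 4 (step 4): P = [2, 4] / [3, 7];  Q = [1, 3] / [2, 4]
  Insert 6 (step 5): P = [2, 4, 6] / [3, 7];  Q = [1, 3, 5] / [2, 4]
  Insert 5 (step 6): P = [2, 4, 5] / [3, 6] / [7];  Q = [1, 3, 5] / [2, 4] / [6]
  Insert 1 (step 7): P = [1, 4, 5] / [2, 6] / [3] / [7];  Q = [1, 3, 5] / [2, 4] / [6] / [7]
  Insert 8 (step 8): P = [1, 4, 5, 8] / [2, 6] / [3] / [7];  Q = [1, 3, 5, 8] / [2, 4] / [6] / [7]
  Insert 9 (step 9): P = [1, 4, 5, 8, 9] / [2, 6] / [3] / [7];  Q = [1, 3, 5, 8, 9] / [2, 4] / [6] / [7]
Final shape: (5, 2, 1, 1).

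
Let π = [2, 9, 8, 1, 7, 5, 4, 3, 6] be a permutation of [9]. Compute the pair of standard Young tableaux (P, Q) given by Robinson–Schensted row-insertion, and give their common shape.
P = [1, 3, 6] / [2, 4] / [5] / [7] / [8] / [9];  Q = [1, 2, 9] / [3, 5] / [4] / [6] / [7] / [8];  common shape = (3, 2, 1, 1, 1, 1)

Row-insert the values π_1, π_2, … into P one at a time, bumping the leftmost entry strictly greater than the inserted value down to the next row. The recording tableau Q records, in position (i, j), the step at which that cell was added to P.
  Insert 2 (step 1): P = [2];  Q = [1]
  Insert 9 (step 2): P = [2, 9];  Q = [1, 2]
  Insert 8 (step 3): P = [2, 8] / [9];  Q = [1, 2] / [3]
  Insert 1 (step 4): P = [1, 8] / [2] / [9];  Q = [1, 2] / [3] / [4]
  Insert 7 (step 5): P = [1, 7] / [2, 8] / [9];  Q = [1, 2] / [3, 5] / [4]
  Insert 5 (step 6): P = [1, 5] / [2, 7] / [8] / [9];  Q = [1, 2] / [3, 5] / [4] / [6]
  Insert 4 (step 7): P = [1, 4] / [2, 5] / [7] / [8] / [9];  Q = [1, 2] / [3, 5] / [4] / [6] / [7]
  Insert 3 (step 8): P = [1, 3] / [2, 4] / [5] / [7] / [8] / [9];  Q = [1, 2] / [3, 5] / [4] / [6] / [7] / [8]
  Insert 6 (step 9): P = [1, 3, 6] / [2, 4] / [5] / [7] / [8] / [9];  Q = [1, 2, 9] / [3, 5] / [4] / [6] / [7] / [8]
Final shape: (3, 2, 1, 1, 1, 1).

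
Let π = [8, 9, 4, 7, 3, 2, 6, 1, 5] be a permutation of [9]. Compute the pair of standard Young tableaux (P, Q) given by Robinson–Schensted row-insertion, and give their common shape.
P = [1, 5] / [2, 6] / [3, 7] / [4, 9] / [8];  Q = [1, 2] / [3, 4] / [5, 7] / [6, 9] / [8];  common shape = (2, 2, 2, 2, 1)

Row-insert the values π_1, π_2, … into P one at a time, bumping the leftmost entry strictly greater than the inserted value down to the next row. The recording tableau Q records, in position (i, j), the step at which that cell was added to P.
  Insert 8 (step 1): P = [8];  Q = [1]
  Insert 9 (step 2): P = [8, 9];  Q = [1, 2]
  Insert 4 (step 3): P = [4, 9] / [8];  Q = [1, 2] / [3]
  Insert 7 (step 4): P = [4, 7] / [8, 9];  Q = [1, 2] / [3, 4]
  Insert 3 (step 5): P = [3, 7] / [4, 9] / [8];  Q = [1, 2] / [3, 4] / [5]
  Insert 2 (step 6): P = [2, 7] / [3, 9] / [4] / [8];  Q = [1, 2] / [3, 4] / [5] / [6]
  Insert 6 (step 7): P = [2, 6] / [3, 7] / [4, 9] / [8];  Q = [1, 2] / [3, 4] / [5, 7] / [6]
  Insert 1 (step 8): P = [1, 6] / [2, 7] / [3, 9] / [4] / [8];  Q = [1, 2] / [3, 4] / [5, 7] / [6] / [8]
  Insert 5 (step 9): P = [1, 5] / [2, 6] / [3, 7] / [4, 9] / [8];  Q = [1, 2] / [3, 4] / [5, 7] / [6, 9] / [8]
Final shape: (2, 2, 2, 2, 1).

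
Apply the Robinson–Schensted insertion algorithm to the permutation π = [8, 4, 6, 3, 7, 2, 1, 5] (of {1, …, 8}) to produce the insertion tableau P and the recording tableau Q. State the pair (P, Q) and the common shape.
P = [1, 5, 7] / [2, 6] / [3] / [4] / [8];  Q = [1, 3, 5] / [2, 8] / [4] / [6] / [7];  common shape = (3, 2, 1, 1, 1)

Row-insert the values π_1, π_2, … into P one at a time, bumping the leftmost entry strictly greater than the inserted value down to the next row. The recording tableau Q records, in position (i, j), the step at which that cell was added to P.
  Insert 8 (step 1): P = [8];  Q = [1]
  Insert 4 (step 2): P = [4] / [8];  Q = [1] / [2]
  Insert 6 (step 3): P = [4, 6] / [8];  Q = [1, 3] / [2]
  Insert 3 (step 4): P = [3, 6] / [4] / [8];  Q = [1, 3] / [2] / [4]
  Insert 7 (step 5): P = [3, 6, 7] / [4] / [8];  Q = [1, 3, 5] / [2] / [4]
  Insert 2 (step 6): P = [2, 6, 7] / [3] / [4] / [8];  Q = [1, 3, 5] / [2] / [4] / [6]
  Insert 1 (step 7): P = [1, 6, 7] / [2] / [3] / [4] / [8];  Q = [1, 3, 5] / [2] / [4] / [6] / [7]
  Insert 5 (step 8): P = [1, 5, 7] / [2, 6] / [3] / [4] / [8];  Q = [1, 3, 5] / [2, 8] / [4] / [6] / [7]
Final shape: (3, 2, 1, 1, 1).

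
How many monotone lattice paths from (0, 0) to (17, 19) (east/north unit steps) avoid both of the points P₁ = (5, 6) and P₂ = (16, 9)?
Number of paths = 6174335123

Inclusion–exclusion. Total paths: C(36, 17) = 8597496600. Through P₁: C(11, 5)·C(25, 12) = 2402538600. Through P₂: C(25, 16)·C(11, 1) = 22472725. Since P₁ is strictly southwest of P₂, a monotone path through both must visit P₁ then P₂; paths through both = C(11, 5)·C(14, 11)·C(11, 1) = 1849848. Avoid both = 8597496600 − 2402538600 − 22472725 + 1849848 = 6174335123.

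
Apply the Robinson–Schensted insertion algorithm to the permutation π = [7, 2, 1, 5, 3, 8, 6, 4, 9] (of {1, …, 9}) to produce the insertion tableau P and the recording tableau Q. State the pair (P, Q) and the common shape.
P = [1, 3, 4, 9] / [2, 5, 6] / [7, 8];  Q = [1, 4, 6, 9] / [2, 5, 7] / [3, 8];  common shape = (4, 3, 2)

Row-insert the values π_1, π_2, … into P one at a time, bumping the leftmost entry strictly greater than the inserted value down to the next row. The recording tableau Q records, in position (i, j), the step at which that cell was added to P.
  Insert 7 (step 1): P = [7];  Q = [1]
  Insert 2 (step 2): P = [2] / [7];  Q = [1] / [2]
  Insert 1 (step 3): P = [1] / [2] / [7];  Q = [1] / [2] / [3]
  Insert 5 (step 4): P = [1, 5] / [2] / [7];  Q = [1, 4] / [2] / [3]
  Insert 3 (step 5): P = [1, 3] / [2, 5] / [7];  Q = [1, 4] / [2, 5] / [3]
  Insert 8 (step 6): P = [1, 3, 8] / [2, 5] / [7];  Q = [1, 4, 6] / [2, 5] / [3]
  Insert 6 (step 7): P = [1, 3, 6] / [2, 5, 8] / [7];  Q = [1, 4, 6] / [2, 5, 7] / [3]
  Insert 4 (step 8): P = [1, 3, 4] / [2, 5, 6] / [7, 8];  Q = [1, 4, 6] / [2, 5, 7] / [3, 8]
  Insert 9 (step 9): P = [1, 3, 4, 9] / [2, 5, 6] / [7, 8];  Q = [1, 4, 6, 9] / [2, 5, 7] / [3, 8]
Final shape: (4, 3, 2).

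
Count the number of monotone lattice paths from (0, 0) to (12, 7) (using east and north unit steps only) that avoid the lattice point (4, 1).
Number of paths = 35373

Total paths from (0, 0) to (12, 7): C(19, 12) = 50388. Paths through (4, 1): (paths (0, 0) → (4, 1)) × (paths (4, 1) → (12, 7)) = C(5, 4) · C(14, 8) = 5 · 3003 = 15015. Avoidance count = 50388 − 15015 = 35373.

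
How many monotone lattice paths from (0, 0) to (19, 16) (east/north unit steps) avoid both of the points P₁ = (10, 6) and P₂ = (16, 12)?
Number of paths = 2514383221

Inclusion–exclusion. Total paths: C(35, 19) = 4059928950. Through P₁: C(16, 10)·C(19, 9) = 739763024. Through P₂: C(28, 16)·C(7, 3) = 1064761425. Since P₁ is strictly southwest of P₂, a monotone path through both must visit P₁ then P₂; paths through both = C(16, 10)·C(12, 6)·C(7, 3) = 258978720. Avoid both = 4059928950 − 739763024 − 1064761425 + 258978720 = 2514383221.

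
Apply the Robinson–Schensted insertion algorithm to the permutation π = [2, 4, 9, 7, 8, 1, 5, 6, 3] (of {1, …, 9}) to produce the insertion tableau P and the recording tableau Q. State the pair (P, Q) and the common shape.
P = [1, 3, 5, 6] / [2, 4, 8] / [7] / [9];  Q = [1, 2, 3, 5] / [4, 7, 8] / [6] / [9];  common shape = (4, 3, 1, 1)

Row-insert the values π_1, π_2, … into P one at a time, bumping the leftmost entry strictly greater than the inserted value down to the next row. The recording tableau Q records, in position (i, j), the step at which that cell was added to P.
  Insert 2 (step 1): P = [2];  Q = [1]
  Insert 4 (step 2): P = [2, 4];  Q = [1, 2]
  Insert 9 (step 3): P = [2, 4, 9];  Q = [1, 2, 3]
  Insert 7 (step 4): P = [2, 4, 7] / [9];  Q = [1, 2, 3] / [4]
  Insert 8 (step 5): P = [2, 4, 7, 8] / [9];  Q = [1, 2, 3, 5] / [4]
  Insert 1 (step 6): P = [1, 4, 7, 8] / [2] / [9];  Q = [1, 2, 3, 5] / [4] / [6]
  Insert 5 (step 7): P = [1, 4, 5, 8] / [2, 7] / [9];  Q = [1, 2, 3, 5] / [4, 7] / [6]
  Insert 6 (step 8): P = [1, 4, 5, 6] / [2, 7, 8] / [9];  Q = [1, 2, 3, 5] / [4, 7, 8] / [6]
  Insert 3 (step 9): P = [1, 3, 5, 6] / [2, 4, 8] / [7] / [9];  Q = [1, 2, 3, 5] / [4, 7, 8] / [6] / [9]
Final shape: (4, 3, 1, 1).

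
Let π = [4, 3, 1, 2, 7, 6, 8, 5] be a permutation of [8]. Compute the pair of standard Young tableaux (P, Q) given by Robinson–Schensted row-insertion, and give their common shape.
P = [1, 2, 5, 8] / [3, 6] / [4, 7];  Q = [1, 4, 5, 7] / [2, 6] / [3, 8];  common shape = (4, 2, 2)

Row-insert the values π_1, π_2, … into P one at a time, bumping the leftmost entry strictly greater than the inserted value down to the next row. The recording tableau Q records, in position (i, j), the step at which that cell was added to P.
  Insert 4 (step 1): P = [4];  Q = [1]
  Insert 3 (step 2): P = [3] / [4];  Q = [1] / [2]
  Insert 1 (step 3): P = [1] / [3] / [4];  Q = [1] / [2] / [3]
  Insert 2 (step 4): P = [1, 2] / [3] / [4];  Q = [1, 4] / [2] / [3]
  Insert 7 (step 5): P = [1, 2, 7] / [3] / [4];  Q = [1, 4, 5] / [2] / [3]
  Insert 6 (step 6): P = [1, 2, 6] / [3, 7] / [4];  Q = [1, 4, 5] / [2, 6] / [3]
  Insert 8 (step 7): P = [1, 2, 6, 8] / [3, 7] / [4];  Q = [1, 4, 5, 7] / [2, 6] / [3]
  Insert 5 (step 8): P = [1, 2, 5, 8] / [3, 6] / [4, 7];  Q = [1, 4, 5, 7] / [2, 6] / [3, 8]
Final shape: (4, 2, 2).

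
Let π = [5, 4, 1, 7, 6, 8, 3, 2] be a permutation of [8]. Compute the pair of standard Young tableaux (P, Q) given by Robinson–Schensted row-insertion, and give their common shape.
P = [1, 2, 8] / [3, 6] / [4, 7] / [5];  Q = [1, 4, 6] / [2, 5] / [3, 7] / [8];  common shape = (3, 2, 2, 1)

Row-insert the values π_1, π_2, … into P one at a time, bumping the leftmost entry strictly greater than the inserted value down to the next row. The recording tableau Q records, in position (i, j), the step at which that cell was added to P.
  Insert 5 (step 1): P = [5];  Q = [1]
  Insert 4 (step 2): P = [4] / [5];  Q = [1] / [2]
  Insert 1 (step 3): P = [1] / [4] / [5];  Q = [1] / [2] / [3]
  Insert 7 (step 4): P = [1, 7] / [4] / [5];  Q = [1, 4] / [2] / [3]
  Insert 6 (step 5): P = [1, 6] / [4, 7] / [5];  Q = [1, 4] / [2, 5] / [3]
  Insert 8 (step 6): P = [1, 6, 8] / [4, 7] / [5];  Q = [1, 4, 6] / [2, 5] / [3]
  Insert 3 (step 7): P = [1, 3, 8] / [4, 6] / [5, 7];  Q = [1, 4, 6] / [2, 5] / [3, 7]
  Insert 2 (step 8): P = [1, 2, 8] / [3, 6] / [4, 7] / [5];  Q = [1, 4, 6] / [2, 5] / [3, 7] / [8]
Final shape: (3, 2, 2, 1).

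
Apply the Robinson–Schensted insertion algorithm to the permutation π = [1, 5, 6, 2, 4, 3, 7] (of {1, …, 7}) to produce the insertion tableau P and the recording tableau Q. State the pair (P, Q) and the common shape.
P = [1, 2, 3, 7] / [4, 6] / [5];  Q = [1, 2, 3, 7] / [4, 5] / [6];  common shape = (4, 2, 1)

Row-insert the values π_1, π_2, … into P one at a time, bumping the leftmost entry strictly greater than the inserted value down to the next row. The recording tableau Q records, in position (i, j), the step at which that cell was added to P.
  Insert 1 (step 1): P = [1];  Q = [1]
  Insert 5 (step 2): P = [1, 5];  Q = [1, 2]
  Insert 6 (step 3): P = [1, 5, 6];  Q = [1, 2, 3]
  Insert 2 (step 4): P = [1, 2, 6] / [5];  Q = [1, 2, 3] / [4]
  Insert 4 (step 5): P = [1, 2, 4] / [5, 6];  Q = [1, 2, 3] / [4, 5]
  Insert 3 (step 6): P = [1, 2, 3] / [4, 6] / [5];  Q = [1, 2, 3] / [4, 5] / [6]
  Insert 7 (step 7): P = [1, 2, 3, 7] / [4, 6] / [5];  Q = [1, 2, 3, 7] / [4, 5] / [6]
Final shape: (4, 2, 1).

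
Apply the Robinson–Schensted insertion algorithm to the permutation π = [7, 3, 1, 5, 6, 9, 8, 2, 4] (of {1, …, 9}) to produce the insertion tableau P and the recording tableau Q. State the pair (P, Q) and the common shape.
P = [1, 2, 4, 8] / [3, 5, 6] / [7, 9];  Q = [1, 4, 5, 6] / [2, 7, 9] / [3, 8];  common shape = (4, 3, 2)

Row-insert the values π_1, π_2, … into P one at a time, bumping the leftmost entry strictly greater than the inserted value down to the next row. The recording tableau Q records, in position (i, j), the step at which that cell was added to P.
  Insert 7 (step 1): P = [7];  Q = [1]
  Insert 3 (step 2): P = [3] / [7];  Q = [1] / [2]
  Insert 1 (step 3): P = [1] / [3] / [7];  Q = [1] / [2] / [3]
  Insert 5 (step 4): P = [1, 5] / [3] / [7];  Q = [1, 4] / [2] / [3]
  Insert 6 (step 5): P = [1, 5, 6] / [3] / [7];  Q = [1, 4, 5] / [2] / [3]
  Insert 9 (step 6): P = [1, 5, 6, 9] / [3] / [7];  Q = [1, 4, 5, 6] / [2] / [3]
  Insert 8 (step 7): P = [1, 5, 6, 8] / [3, 9] / [7];  Q = [1, 4, 5, 6] / [2, 7] / [3]
  Insert 2 (step 8): P = [1, 2, 6, 8] / [3, 5] / [7, 9];  Q = [1, 4, 5, 6] / [2, 7] / [3, 8]
  Insert 4 (step 9): P = [1, 2, 4, 8] / [3, 5, 6] / [7, 9];  Q = [1, 4, 5, 6] / [2, 7, 9] / [3, 8]
Final shape: (4, 3, 2).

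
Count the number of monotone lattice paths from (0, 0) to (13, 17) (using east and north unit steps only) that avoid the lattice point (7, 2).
Number of paths = 117806346

Total paths from (0, 0) to (13, 17): C(30, 13) = 119759850. Paths through (7, 2): (paths (0, 0) → (7, 2)) × (paths (7, 2) → (13, 17)) = C(9, 7) · C(21, 6) = 36 · 54264 = 1953504. Avoidance count = 119759850 − 1953504 = 117806346.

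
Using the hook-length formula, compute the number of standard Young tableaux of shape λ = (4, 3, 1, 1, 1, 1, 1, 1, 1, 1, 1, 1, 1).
# SYT of shape (4, 3, 1, 1, 1, 1, 1, 1, 1, 1, 1, 1, 1) = 29835

Hook-length formula: f^λ = n! / Π hook(c), product over all cells c of the Young diagram. For λ = (4, 3, 1, 1, 1, 1, 1, 1, 1, 1, 1, 1, 1), n = 18 boxes. Hook lengths by row (left-to-right, top-to-bottom): [16, 4, 3, 1]; [14, 2, 1]; [11]; [10]; [9]; [8]; [7]; [6]; [5]; [4]; [3]; [2]; [1]. Product of hooks = 214592716800. So f^λ = 18! / 214592716800 = 6402373705728000 / 214592716800 = 29835.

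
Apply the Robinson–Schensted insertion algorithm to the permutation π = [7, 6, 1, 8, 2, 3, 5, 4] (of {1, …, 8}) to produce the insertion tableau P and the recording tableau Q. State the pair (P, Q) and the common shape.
P = [1, 2, 3, 4] / [5, 8] / [6] / [7];  Q = [1, 4, 6, 7] / [2, 5] / [3] / [8];  common shape = (4, 2, 1, 1)

Row-insert the values π_1, π_2, … into P one at a time, bumping the leftmost entry strictly greater than the inserted value down to the next row. The recording tableau Q records, in position (i, j), the step at which that cell was added to P.
  Insert 7 (step 1): P = [7];  Q = [1]
  Insert 6 (step 2): P = [6] / [7];  Q = [1] / [2]
  Insert 1 (step 3): P = [1] / [6] / [7];  Q = [1] / [2] / [3]
  Insert 8 (step 4): P = [1, 8] / [6] / [7];  Q = [1, 4] / [2] / [3]
  Insert 2 (step 5): P = [1, 2] / [6, 8] / [7];  Q = [1, 4] / [2, 5] / [3]
  Insert 3 (step 6): P = [1, 2, 3] / [6, 8] / [7];  Q = [1, 4, 6] / [2, 5] / [3]
  Insert 5 (step 7): P = [1, 2, 3, 5] / [6, 8] / [7];  Q = [1, 4, 6, 7] / [2, 5] / [3]
  Insert 4 (step 8): P = [1, 2, 3, 4] / [5, 8] / [6] / [7];  Q = [1, 4, 6, 7] / [2, 5] / [3] / [8]
Final shape: (4, 2, 1, 1).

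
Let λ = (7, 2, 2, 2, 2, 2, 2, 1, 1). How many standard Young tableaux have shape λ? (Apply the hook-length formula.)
# SYT of shape (7, 2, 2, 2, 2, 2, 2, 1, 1) = 27159132

Hook-length formula: f^λ = n! / Π hook(c), product over all cells c of the Young diagram. For λ = (7, 2, 2, 2, 2, 2, 2, 1, 1), n = 21 boxes. Hook lengths by row (left-to-right, top-to-bottom): [15, 12, 5, 4, 3, 2, 1]; [9, 6]; [8, 5]; [7, 4]; [6, 3]; [5, 2]; [4, 1]; [2]; [1]. Product of hooks = 1881169920000. So f^λ = 21! / 1881169920000 = 51090942171709440000 / 1881169920000 = 27159132.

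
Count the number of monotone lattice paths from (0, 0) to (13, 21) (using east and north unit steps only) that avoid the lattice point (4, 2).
Number of paths = 824380260

Total paths from (0, 0) to (13, 21): C(34, 13) = 927983760. Paths through (4, 2): (paths (0, 0) → (4, 2)) × (paths (4, 2) → (13, 21)) = C(6, 4) · C(28, 9) = 15 · 6906900 = 103603500. Avoidance count = 927983760 − 103603500 = 824380260.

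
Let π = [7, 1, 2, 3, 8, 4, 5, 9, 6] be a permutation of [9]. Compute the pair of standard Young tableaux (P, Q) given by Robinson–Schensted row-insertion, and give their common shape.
P = [1, 2, 3, 4, 5, 6] / [7, 8, 9];  Q = [1, 3, 4, 5, 7, 8] / [2, 6, 9];  common shape = (6, 3)

Row-insert the values π_1, π_2, … into P one at a time, bumping the leftmost entry strictly greater than the inserted value down to the next row. The recording tableau Q records, in position (i, j), the step at which that cell was added to P.
  Insert 7 (step 1): P = [7];  Q = [1]
  Insert 1 (step 2): P = [1] / [7];  Q = [1] / [2]
  Insert 2 (step 3): P = [1, 2] / [7];  Q = [1, 3] / [2]
  Insert 3 (step 4): P = [1, 2, 3] / [7];  Q = [1, 3, 4] / [2]
  Insert 8 (step 5): P = [1, 2, 3, 8] / [7];  Q = [1, 3, 4, 5] / [2]
  Insert 4 (step 6): P = [1, 2, 3, 4] / [7, 8];  Q = [1, 3, 4, 5] / [2, 6]
  Insert 5 (step 7): P = [1, 2, 3, 4, 5] / [7, 8];  Q = [1, 3, 4, 5, 7] / [2, 6]
  Insert 9 (step 8): P = [1, 2, 3, 4, 5, 9] / [7, 8];  Q = [1, 3, 4, 5, 7, 8] / [2, 6]
  Insert 6 (step 9): P = [1, 2, 3, 4, 5, 6] / [7, 8, 9];  Q = [1, 3, 4, 5, 7, 8] / [2, 6, 9]
Final shape: (6, 3).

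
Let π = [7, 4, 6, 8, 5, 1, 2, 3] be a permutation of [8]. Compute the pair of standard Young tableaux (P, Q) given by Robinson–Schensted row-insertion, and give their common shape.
P = [1, 2, 3] / [4, 5, 8] / [6] / [7];  Q = [1, 3, 4] / [2, 7, 8] / [5] / [6];  common shape = (3, 3, 1, 1)

Row-insert the values π_1, π_2, … into P one at a time, bumping the leftmost entry strictly greater than the inserted value down to the next row. The recording tableau Q records, in position (i, j), the step at which that cell was added to P.
  Insert 7 (step 1): P = [7];  Q = [1]
  Insert 4 (step 2): P = [4] / [7];  Q = [1] / [2]
  Insert 6 (step 3): P = [4, 6] / [7];  Q = [1, 3] / [2]
  Insert 8 (step 4): P = [4, 6, 8] / [7];  Q = [1, 3, 4] / [2]
  Insert 5 (step 5): P = [4, 5, 8] / [6] / [7];  Q = [1, 3, 4] / [2] / [5]
  Insert 1 (step 6): P = [1, 5, 8] / [4] / [6] / [7];  Q = [1, 3, 4] / [2] / [5] / [6]
  Insert 2 (step 7): P = [1, 2, 8] / [4, 5] / [6] / [7];  Q = [1, 3, 4] / [2, 7] / [5] / [6]
  Insert 3 (step 8): P = [1, 2, 3] / [4, 5, 8] / [6] / [7];  Q = [1, 3, 4] / [2, 7, 8] / [5] / [6]
Final shape: (3, 3, 1, 1).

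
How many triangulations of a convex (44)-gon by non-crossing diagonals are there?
C_42 = 39044429911904443959240

These polygon triangulations are counted by the Catalan number C_n = (1/(n + 1)) · C(2n, n). For n = 42: C_42 = (1/43) · C(84, 42) = 1678910486211891090247320/43 = 39044429911904443959240.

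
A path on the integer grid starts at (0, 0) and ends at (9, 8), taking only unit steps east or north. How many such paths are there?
Number of paths = 24310

A monotone lattice path from (0, 0) to (9, 8) consists of 9 east steps and 8 north steps in some order, so it is determined by which 9 of the 17 steps are east. The count is C(17, 9) = 24310.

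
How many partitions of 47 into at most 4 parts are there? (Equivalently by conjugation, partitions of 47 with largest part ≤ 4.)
p(47, parts ≤ 4) = 972

Use the recurrence p(n, m) = p(n, m−1) + p(n−m, m): either the largest part is < m (count p(n, m−1)) or the largest part is exactly m (remove one copy of m, count p(n−m, m)). With p(0, ·) = 1 this gives p(47, parts ≤ 4) = 972. (By conjugating Young diagrams, this also counts partitions of 47 into at most 4 parts.)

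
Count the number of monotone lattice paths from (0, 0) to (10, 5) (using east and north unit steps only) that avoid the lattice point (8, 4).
Number of paths = 1518

Total paths from (0, 0) to (10, 5): C(15, 10) = 3003. Paths through (8, 4): (paths (0, 0) → (8, 4)) × (paths (8, 4) → (10, 5)) = C(12, 8) · C(3, 2) = 495 · 3 = 1485. Avoidance count = 3003 − 1485 = 1518.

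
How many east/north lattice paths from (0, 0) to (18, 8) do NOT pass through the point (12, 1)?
Number of paths = 1539967

Total paths from (0, 0) to (18, 8): C(26, 18) = 1562275. Paths through (12, 1): (paths (0, 0) → (12, 1)) × (paths (12, 1) → (18, 8)) = C(13, 12) · C(13, 6) = 13 · 1716 = 22308. Avoidance count = 1562275 − 22308 = 1539967.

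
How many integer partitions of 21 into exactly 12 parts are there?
p(21, 12 parts) = 30

Partitions of n into exactly k parts are in bijection with partitions of n − k into at most k parts (subtract 1 from each part). So p(21, exactly 12) = p(9, parts ≤ 12). Computing via the recurrence p(m, j) = p(m, j−1) + p(m−j, j) gives 30.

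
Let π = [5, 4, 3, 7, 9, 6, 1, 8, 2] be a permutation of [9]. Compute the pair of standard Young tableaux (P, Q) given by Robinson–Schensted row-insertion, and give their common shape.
P = [1, 2, 8] / [3, 6, 9] / [4, 7] / [5];  Q = [1, 4, 5] / [2, 6, 8] / [3, 9] / [7];  common shape = (3, 3, 2, 1)

Row-insert the values π_1, π_2, … into P one at a time, bumping the leftmost entry strictly greater than the inserted value down to the next row. The recording tableau Q records, in position (i, j), the step at which that cell was added to P.
  Insert 5 (step 1): P = [5];  Q = [1]
  Insert 4 (step 2): P = [4] / [5];  Q = [1] / [2]
  Insert 3 (step 3): P = [3] / [4] / [5];  Q = [1] / [2] / [3]
  Insert 7 (step 4): P = [3, 7] / [4] / [5];  Q = [1, 4] / [2] / [3]
  Insert 9 (step 5): P = [3, 7, 9] / [4] / [5];  Q = [1, 4, 5] / [2] / [3]
  Insert 6 (step 6): P = [3, 6, 9] / [4, 7] / [5];  Q = [1, 4, 5] / [2, 6] / [3]
  Insert 1 (step 7): P = [1, 6, 9] / [3, 7] / [4] / [5];  Q = [1, 4, 5] / [2, 6] / [3] / [7]
  Insert 8 (step 8): P = [1, 6, 8] / [3, 7, 9] / [4] / [5];  Q = [1, 4, 5] / [2, 6, 8] / [3] / [7]
  Insert 2 (step 9): P = [1, 2, 8] / [3, 6, 9] / [4, 7] / [5];  Q = [1, 4, 5] / [2, 6, 8] / [3, 9] / [7]
Final shape: (3, 3, 2, 1).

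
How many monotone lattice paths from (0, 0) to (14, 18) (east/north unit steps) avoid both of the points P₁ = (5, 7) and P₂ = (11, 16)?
Number of paths = 247671930

Inclusion–exclusion. Total paths: C(32, 14) = 471435600. Through P₁: C(12, 5)·C(20, 9) = 133024320. Through P₂: C(27, 11)·C(5, 3) = 130378950. Since P₁ is strictly southwest of P₂, a monotone path through both must visit P₁ then P₂; paths through both = C(12, 5)·C(15, 6)·C(5, 3) = 39639600. Avoid both = 471435600 − 133024320 − 130378950 + 39639600 = 247671930.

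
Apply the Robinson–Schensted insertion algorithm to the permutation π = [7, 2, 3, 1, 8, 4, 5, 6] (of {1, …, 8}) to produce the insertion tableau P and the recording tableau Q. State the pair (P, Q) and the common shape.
P = [1, 3, 4, 5, 6] / [2, 8] / [7];  Q = [1, 3, 5, 7, 8] / [2, 6] / [4];  common shape = (5, 2, 1)

Row-insert the values π_1, π_2, … into P one at a time, bumping the leftmost entry strictly greater than the inserted value down to the next row. The recording tableau Q records, in position (i, j), the step at which that cell was added to P.
  Insert 7 (step 1): P = [7];  Q = [1]
  Insert 2 (step 2): P = [2] / [7];  Q = [1] / [2]
  Insert 3 (step 3): P = [2, 3] / [7];  Q = [1, 3] / [2]
  Insert 1 (step 4): P = [1, 3] / [2] / [7];  Q = [1, 3] / [2] / [4]
  Insert 8 (step 5): P = [1, 3, 8] / [2] / [7];  Q = [1, 3, 5] / [2] / [4]
  Insert 4 (step 6): P = [1, 3, 4] / [2, 8] / [7];  Q = [1, 3, 5] / [2, 6] / [4]
  Insert 5 (step 7): P = [1, 3, 4, 5] / [2, 8] / [7];  Q = [1, 3, 5, 7] / [2, 6] / [4]
  Insert 6 (step 8): P = [1, 3, 4, 5, 6] / [2, 8] / [7];  Q = [1, 3, 5, 7, 8] / [2, 6] / [4]
Final shape: (5, 2, 1).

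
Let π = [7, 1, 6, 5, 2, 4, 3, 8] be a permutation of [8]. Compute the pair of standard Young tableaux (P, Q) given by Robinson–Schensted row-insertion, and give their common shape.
P = [1, 2, 3, 8] / [4] / [5] / [6] / [7];  Q = [1, 3, 6, 8] / [2] / [4] / [5] / [7];  common shape = (4, 1, 1, 1, 1)

Row-insert the values π_1, π_2, … into P one at a time, bumping the leftmost entry strictly greater than the inserted value down to the next row. The recording tableau Q records, in position (i, j), the step at which that cell was added to P.
  Insert 7 (step 1): P = [7];  Q = [1]
  Insert 1 (step 2): P = [1] / [7];  Q = [1] / [2]
  Insert 6 (step 3): P = [1, 6] / [7];  Q = [1, 3] / [2]
  Insert 5 (step 4): P = [1, 5] / [6] / [7];  Q = [1, 3] / [2] / [4]
  Insert 2 (step 5): P = [1, 2] / [5] / [6] / [7];  Q = [1, 3] / [2] / [4] / [5]
  Insert 4 (step 6): P = [1, 2, 4] / [5] / [6] / [7];  Q = [1, 3, 6] / [2] / [4] / [5]
  Insert 3 (step 7): P = [1, 2, 3] / [4] / [5] / [6] / [7];  Q = [1, 3, 6] / [2] / [4] / [5] / [7]
  Insert 8 (step 8): P = [1, 2, 3, 8] / [4] / [5] / [6] / [7];  Q = [1, 3, 6, 8] / [2] / [4] / [5] / [7]
Final shape: (4, 1, 1, 1, 1).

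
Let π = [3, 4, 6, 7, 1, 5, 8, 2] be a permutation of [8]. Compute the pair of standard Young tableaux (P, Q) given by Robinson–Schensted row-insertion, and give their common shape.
P = [1, 2, 5, 7, 8] / [3, 4] / [6];  Q = [1, 2, 3, 4, 7] / [5, 6] / [8];  common shape = (5, 2, 1)

Row-insert the values π_1, π_2, … into P one at a time, bumping the leftmost entry strictly greater than the inserted value down to the next row. The recording tableau Q records, in position (i, j), the step at which that cell was added to P.
  Insert 3 (step 1): P = [3];  Q = [1]
  Insert 4 (step 2): P = [3, 4];  Q = [1, 2]
  Insert 6 (step 3): P = [3, 4, 6];  Q = [1, 2, 3]
  Insert 7 (step 4): P = [3, 4, 6, 7];  Q = [1, 2, 3, 4]
  Insert 1 (step 5): P = [1, 4, 6, 7] / [3];  Q = [1, 2, 3, 4] / [5]
  Insert 5 (step 6): P = [1, 4, 5, 7] / [3, 6];  Q = [1, 2, 3, 4] / [5, 6]
  Insert 8 (step 7): P = [1, 4, 5, 7, 8] / [3, 6];  Q = [1, 2, 3, 4, 7] / [5, 6]
  Insert 2 (step 8): P = [1, 2, 5, 7, 8] / [3, 4] / [6];  Q = [1, 2, 3, 4, 7] / [5, 6] / [8]
Final shape: (5, 2, 1).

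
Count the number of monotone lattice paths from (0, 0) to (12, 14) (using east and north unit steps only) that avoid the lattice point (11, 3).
Number of paths = 9653332

Total paths from (0, 0) to (12, 14): C(26, 12) = 9657700. Paths through (11, 3): (paths (0, 0) → (11, 3)) × (paths (11, 3) → (12, 14)) = C(14, 11) · C(12, 1) = 364 · 12 = 4368. Avoidance count = 9657700 − 4368 = 9653332.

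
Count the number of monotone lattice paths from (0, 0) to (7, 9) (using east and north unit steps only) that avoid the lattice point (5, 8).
Number of paths = 7579

Total paths from (0, 0) to (7, 9): C(16, 7) = 11440. Paths through (5, 8): (paths (0, 0) → (5, 8)) × (paths (5, 8) → (7, 9)) = C(13, 5) · C(3, 2) = 1287 · 3 = 3861. Avoidance count = 11440 − 3861 = 7579.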